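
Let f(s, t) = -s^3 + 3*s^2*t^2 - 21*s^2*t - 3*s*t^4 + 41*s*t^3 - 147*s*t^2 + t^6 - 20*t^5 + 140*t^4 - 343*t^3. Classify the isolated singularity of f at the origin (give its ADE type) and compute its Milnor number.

The Hessian of f at 0 is [[0, 0], [0, 0]] with rank 0, so corank 2. A Groebner basis of the Jacobian ideal J(f) in C{s,t} is {-s^2 - 14*s*t + t^4 - t^3/3 - 49*t^2, s^3 - 154*s^2 - 2156*s*t + 875*t^3/3 - 7546*t^2, s^2*t + 43*s^2/3 + 602*s*t/3 - 398*t^3/9 + 2107*t^2/3, -s^2 + s*t^2 - 14*s*t + 20*t^3/3 - 49*t^2}; counting standard monomials gives mu = 7. Corank 2; j^3 = -(s + 7*t)^3 is a perfect cube, so E-series; the 4-jet and mu = 7 give E_7.

Type E_7, Milnor number mu = 7.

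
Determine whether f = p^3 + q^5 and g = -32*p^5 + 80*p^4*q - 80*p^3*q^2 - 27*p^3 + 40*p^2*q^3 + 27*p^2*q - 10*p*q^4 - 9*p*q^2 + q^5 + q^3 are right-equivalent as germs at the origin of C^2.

The Hessian of f at 0 has rank 0. Corank 2; j^3 = p^3 is a perfect cube, so E-series; the 5-jet and mu = 8 give E_8. The Hessian of g at 0 has rank 0. Corank 2; j^3 = -(3*p - q)^3 is a perfect cube, so E-series; the 5-jet and mu = 8 give E_8. Both have type E_8, hence right-equivalent.

Yes.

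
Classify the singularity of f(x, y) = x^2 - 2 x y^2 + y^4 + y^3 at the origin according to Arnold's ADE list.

A_2

The Hessian of f at 0 has rank 1. Corank 1: A-series; mu = 2 gives A_2.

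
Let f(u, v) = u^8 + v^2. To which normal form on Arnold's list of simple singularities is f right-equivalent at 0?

A7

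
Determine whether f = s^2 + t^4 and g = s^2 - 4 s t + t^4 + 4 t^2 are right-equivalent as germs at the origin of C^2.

The Hessian of f at 0 has rank 1. Corank 1: A-series; mu = 3 gives A_3. The Hessian of g at 0 has rank 1. Corank 1: A-series; mu = 3 gives A_3. Both have type A_3, hence right-equivalent.

Yes.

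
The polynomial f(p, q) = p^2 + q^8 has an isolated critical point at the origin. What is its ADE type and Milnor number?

Type A_{7}, Milnor number mu = 7.

The Hessian of f at 0 has rank 1. Corank 1: A-series; mu = 7 gives A_7.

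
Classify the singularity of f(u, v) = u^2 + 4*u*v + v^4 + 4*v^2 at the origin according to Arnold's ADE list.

A_{3}

The Hessian of f at 0 has rank 1. Corank 1: A-series; mu = 3 gives A_3.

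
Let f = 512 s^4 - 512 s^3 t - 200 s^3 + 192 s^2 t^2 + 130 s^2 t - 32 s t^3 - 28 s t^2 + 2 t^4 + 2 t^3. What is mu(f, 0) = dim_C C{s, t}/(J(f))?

The Hessian of f at 0 has rank 0. Corank 2; j^3 = -2*(4*s - t)*(5*s - t)^2 has shape L^2 M (L != M), so D-series; mu = 5 gives D_5.

5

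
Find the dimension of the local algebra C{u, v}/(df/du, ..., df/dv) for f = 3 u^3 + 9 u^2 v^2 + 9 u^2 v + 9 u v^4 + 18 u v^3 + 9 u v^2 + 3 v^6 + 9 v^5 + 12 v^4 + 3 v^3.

6

The Hessian of f at 0 has rank 0. Corank 2; j^3 = 3*(u + v)^3 is a perfect cube, so E-series; the 4-jet and mu = 6 give E_6.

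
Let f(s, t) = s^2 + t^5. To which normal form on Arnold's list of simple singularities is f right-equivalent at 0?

The Hessian of f at 0 has rank 1. Corank 1: A-series; mu = 4 gives A_4.

A_4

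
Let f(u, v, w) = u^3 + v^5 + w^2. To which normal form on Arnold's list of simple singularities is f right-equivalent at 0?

The Hessian of f at 0 is [[0, 0, 0], [0, 0, 0], [0, 0, 2]] with rank 1, so corank 2. A Groebner basis of the Jacobian ideal J(f) in C{u,v,w} is {v^4, u^2, w}; counting standard monomials gives mu = 8. Corank 2; j^3 = u^3 is a perfect cube, so E-series; the 5-jet and mu = 8 give E_8.

E8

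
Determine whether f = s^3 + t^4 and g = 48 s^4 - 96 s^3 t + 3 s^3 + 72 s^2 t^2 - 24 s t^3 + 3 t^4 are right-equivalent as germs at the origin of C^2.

Yes.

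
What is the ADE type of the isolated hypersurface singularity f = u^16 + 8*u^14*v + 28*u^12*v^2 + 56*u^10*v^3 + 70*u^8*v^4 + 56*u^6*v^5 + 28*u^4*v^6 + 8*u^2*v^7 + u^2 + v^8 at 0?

A_{7}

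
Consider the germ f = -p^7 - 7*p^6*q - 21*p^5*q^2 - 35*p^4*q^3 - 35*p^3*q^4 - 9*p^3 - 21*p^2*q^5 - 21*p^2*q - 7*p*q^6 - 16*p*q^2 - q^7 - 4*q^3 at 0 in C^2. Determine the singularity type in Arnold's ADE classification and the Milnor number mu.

Type D_{8}, Milnor number mu = 8.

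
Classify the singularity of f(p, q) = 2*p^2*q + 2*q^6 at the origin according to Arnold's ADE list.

The Hessian of f at 0 has rank 0. Corank 2; j^3 = 2*p^2*q has shape L^2 M (L != M), so D-series; mu = 7 gives D_7.

D7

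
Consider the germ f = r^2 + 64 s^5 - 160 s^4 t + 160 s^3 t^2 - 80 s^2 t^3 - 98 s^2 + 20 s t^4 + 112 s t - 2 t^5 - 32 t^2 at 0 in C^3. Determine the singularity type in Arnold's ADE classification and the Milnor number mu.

The Hessian of f at 0 is [[-196, 112, 0], [112, -64, 0], [0, 0, 2]] with rank 2, so corank 1. A Groebner basis of the Jacobian ideal J(f) in C{s,t,r} is {t^4, s - 4*t/7, r}; counting standard monomials gives mu = 4. Corank 1: A-series; mu = 4 gives A_4.

Type A_{4}, Milnor number mu = 4.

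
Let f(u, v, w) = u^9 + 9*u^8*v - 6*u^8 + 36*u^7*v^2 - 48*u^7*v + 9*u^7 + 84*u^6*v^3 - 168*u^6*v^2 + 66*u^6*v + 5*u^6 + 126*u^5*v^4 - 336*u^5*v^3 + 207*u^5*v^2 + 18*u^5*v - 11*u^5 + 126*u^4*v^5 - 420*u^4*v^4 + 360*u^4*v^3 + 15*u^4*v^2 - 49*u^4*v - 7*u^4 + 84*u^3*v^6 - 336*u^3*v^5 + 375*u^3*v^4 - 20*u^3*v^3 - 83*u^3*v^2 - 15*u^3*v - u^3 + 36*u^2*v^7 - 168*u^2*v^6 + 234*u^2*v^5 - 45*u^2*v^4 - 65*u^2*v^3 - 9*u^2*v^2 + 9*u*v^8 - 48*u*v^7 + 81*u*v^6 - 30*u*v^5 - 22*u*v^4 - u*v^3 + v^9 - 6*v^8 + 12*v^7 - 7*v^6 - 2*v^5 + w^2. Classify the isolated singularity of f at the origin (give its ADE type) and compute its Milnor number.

Type E7, Milnor number mu = 7.

The Hessian of f at 0 has rank 1. Corank 2; j^3 = -u^3 is a perfect cube, so E-series; the 4-jet and mu = 7 give E_7.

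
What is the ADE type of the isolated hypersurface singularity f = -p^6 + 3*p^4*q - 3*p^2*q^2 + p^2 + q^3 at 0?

A_{2}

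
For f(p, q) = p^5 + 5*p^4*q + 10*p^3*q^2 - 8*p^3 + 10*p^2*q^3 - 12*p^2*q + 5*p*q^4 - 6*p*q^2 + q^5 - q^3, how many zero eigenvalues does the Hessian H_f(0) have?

2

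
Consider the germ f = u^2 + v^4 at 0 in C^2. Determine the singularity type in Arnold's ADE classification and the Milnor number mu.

The Hessian of f at 0 has rank 1. Corank 1: A-series; mu = 3 gives A_3.

Type A_3, Milnor number mu = 3.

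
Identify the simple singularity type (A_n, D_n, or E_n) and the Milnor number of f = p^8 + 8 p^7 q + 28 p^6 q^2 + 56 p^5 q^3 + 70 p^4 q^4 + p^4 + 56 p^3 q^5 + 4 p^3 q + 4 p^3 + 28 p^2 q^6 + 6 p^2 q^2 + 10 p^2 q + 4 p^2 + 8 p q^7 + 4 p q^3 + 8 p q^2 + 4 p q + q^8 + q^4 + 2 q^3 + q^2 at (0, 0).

The Hessian of f at 0 has rank 1. Corank 1: A-series; mu = 7 gives A_7.

Type A_7, Milnor number mu = 7.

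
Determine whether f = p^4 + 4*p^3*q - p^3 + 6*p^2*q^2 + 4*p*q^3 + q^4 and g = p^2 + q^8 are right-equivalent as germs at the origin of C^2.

The Hessian of f at 0 has rank 0. Corank 2; j^3 = -p^3 is a perfect cube, so E-series; the 4-jet and mu = 6 give E_6. The Hessian of g at 0 has rank 1. Corank 1: A-series; mu = 7 gives A_7. f is E_6 but g is A_7, hence not right-equivalent.

No.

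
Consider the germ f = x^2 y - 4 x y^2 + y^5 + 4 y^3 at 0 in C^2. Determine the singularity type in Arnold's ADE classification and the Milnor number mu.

The Hessian of f at 0 is [[0, 0], [0, 0]] with rank 0, so corank 2. A Groebner basis of the Jacobian ideal J(f) in C{x,y} is {x^2/5 + y^4 - 4*y^2/5, x^3 - 8*y^3, x*y - 2*y^2}; counting standard monomials gives mu = 6. Corank 2; j^3 = y*(x - 2*y)^2 has shape L^2 M (L != M), so D-series; mu = 6 gives D_6.

Type D6, Milnor number mu = 6.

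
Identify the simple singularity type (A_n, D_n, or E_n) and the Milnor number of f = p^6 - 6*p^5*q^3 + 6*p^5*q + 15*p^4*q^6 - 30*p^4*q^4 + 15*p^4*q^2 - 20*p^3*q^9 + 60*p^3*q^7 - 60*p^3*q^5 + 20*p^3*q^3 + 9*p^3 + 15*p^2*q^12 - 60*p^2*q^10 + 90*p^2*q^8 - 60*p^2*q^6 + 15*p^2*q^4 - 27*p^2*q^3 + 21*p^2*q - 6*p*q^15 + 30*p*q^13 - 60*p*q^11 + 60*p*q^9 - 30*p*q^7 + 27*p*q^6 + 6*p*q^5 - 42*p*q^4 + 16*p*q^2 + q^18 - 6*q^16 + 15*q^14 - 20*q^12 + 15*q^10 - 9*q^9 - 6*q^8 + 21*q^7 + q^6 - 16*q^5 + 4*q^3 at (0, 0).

Type D_{7}, Milnor number mu = 7.

The Hessian of f at 0 is [[0, 0], [0, 0]] with rank 0, so corank 2. A Groebner basis of the Jacobian ideal J(f) in C{p,q} is {-3*p^2 - 5*p*q + q^4 - 2*q^2, p^3 + 486*p^2 + 648*p*q + 8*q^3/27 + 216*q^2, p^2*q - 486*p^2 - 648*p*q - 4*q^3/9 - 216*q^2, 729*p^2/2 + p*q^2 + 486*p*q + 2*q^3/3 + 162*q^2}; counting standard monomials gives mu = 7. Corank 2; j^3 = (p + q)*(3*p + 2*q)^2 has shape L^2 M (L != M), so D-series; mu = 7 gives D_7.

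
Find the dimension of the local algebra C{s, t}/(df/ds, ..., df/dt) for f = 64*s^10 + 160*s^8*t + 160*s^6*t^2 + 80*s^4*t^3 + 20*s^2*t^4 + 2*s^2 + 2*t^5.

4

The Hessian of f at 0 is [[4, 0], [0, 0]] with rank 1, so corank 1. A Groebner basis of the Jacobian ideal J(f) in C{s,t} is {t^4, s}; counting standard monomials gives mu = 4. Corank 1: A-series; mu = 4 gives A_4.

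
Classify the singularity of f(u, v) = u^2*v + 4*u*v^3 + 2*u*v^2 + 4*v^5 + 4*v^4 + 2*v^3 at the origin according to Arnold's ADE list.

D4

The Hessian of f at 0 is [[0, 0], [0, 0]] with rank 0, so corank 2. A Groebner basis of the Jacobian ideal J(f) in C{u,v} is {v^3, u^2 + 2*v^2, u*v + v^2}; counting standard monomials gives mu = 4. Corank 2; j^3 = v*(u^2 + 2*u*v + 2*v^2) splits into three distinct lines over C (the quadratic factor has nonzero discriminant), so D_4.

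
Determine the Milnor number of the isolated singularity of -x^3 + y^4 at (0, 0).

6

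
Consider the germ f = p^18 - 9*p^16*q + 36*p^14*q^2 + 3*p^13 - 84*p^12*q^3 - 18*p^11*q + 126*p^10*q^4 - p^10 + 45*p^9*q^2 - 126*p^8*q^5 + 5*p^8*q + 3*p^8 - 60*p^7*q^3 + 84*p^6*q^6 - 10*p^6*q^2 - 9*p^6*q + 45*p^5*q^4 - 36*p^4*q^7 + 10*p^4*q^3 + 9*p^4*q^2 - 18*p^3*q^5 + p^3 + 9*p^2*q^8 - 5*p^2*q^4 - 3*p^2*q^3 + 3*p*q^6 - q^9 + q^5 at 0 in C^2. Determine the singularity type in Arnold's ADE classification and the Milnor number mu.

The Hessian of f at 0 has rank 0. Corank 2; j^3 = p^3 is a perfect cube, so E-series; the 5-jet and mu = 8 give E_8.

Type E_8, Milnor number mu = 8.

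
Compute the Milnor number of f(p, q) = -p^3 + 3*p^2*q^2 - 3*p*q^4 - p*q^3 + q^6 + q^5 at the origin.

The Hessian of f at 0 is [[0, 0], [0, 0]] with rank 0, so corank 2. A Groebner basis of the Jacobian ideal J(f) in C{p,q} is {-p^2 + q^4 - q^3/3, p^3, p^2*q + p^2/3 + q^3/9, -p^2 + p*q^2 - q^3/3}; counting standard monomials gives mu = 7. Corank 2; j^3 = -p^3 is a perfect cube, so E-series; the 4-jet and mu = 7 give E_7.

7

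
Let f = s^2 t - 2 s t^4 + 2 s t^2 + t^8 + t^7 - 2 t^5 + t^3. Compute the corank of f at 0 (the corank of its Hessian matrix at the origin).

2

Hessian at 0 has rank 0.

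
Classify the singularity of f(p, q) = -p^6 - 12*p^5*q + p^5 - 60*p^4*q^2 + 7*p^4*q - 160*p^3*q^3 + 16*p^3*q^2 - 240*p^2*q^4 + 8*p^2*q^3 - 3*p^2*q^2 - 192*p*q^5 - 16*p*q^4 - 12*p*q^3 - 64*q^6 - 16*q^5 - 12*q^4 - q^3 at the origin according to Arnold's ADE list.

The Hessian of f at 0 is [[0, 0], [0, 0]] with rank 0, so corank 2. A Groebner basis of the Jacobian ideal J(f) in C{p,q} is {p^4 - 4*p*q^2, p^2*q + 4*p*q^2 + q^2/2, q^3}; counting standard monomials gives mu = 8. Corank 2; j^3 = -q^3 is a perfect cube, so E-series; the 5-jet and mu = 8 give E_8.

E8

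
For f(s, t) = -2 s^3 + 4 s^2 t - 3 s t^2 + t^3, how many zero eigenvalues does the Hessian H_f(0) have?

Hessian at 0 has rank 0.

2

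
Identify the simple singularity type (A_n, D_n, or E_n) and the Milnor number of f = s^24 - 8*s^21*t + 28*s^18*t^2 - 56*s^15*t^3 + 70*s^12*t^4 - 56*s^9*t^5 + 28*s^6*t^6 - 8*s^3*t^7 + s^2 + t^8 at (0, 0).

The Hessian of f at 0 is [[2, 0], [0, 0]] with rank 1, so corank 1. A Groebner basis of the Jacobian ideal J(f) in C{s,t} is {t^7, s}; counting standard monomials gives mu = 7. Corank 1: A-series; mu = 7 gives A_7.

Type A_{7}, Milnor number mu = 7.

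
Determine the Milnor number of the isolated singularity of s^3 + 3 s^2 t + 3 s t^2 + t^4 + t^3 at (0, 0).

6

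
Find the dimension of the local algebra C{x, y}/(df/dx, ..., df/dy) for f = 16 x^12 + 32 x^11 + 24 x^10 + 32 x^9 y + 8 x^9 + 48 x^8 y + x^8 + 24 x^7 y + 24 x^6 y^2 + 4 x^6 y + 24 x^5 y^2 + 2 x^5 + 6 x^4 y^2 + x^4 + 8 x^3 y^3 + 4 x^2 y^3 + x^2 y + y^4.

5

The Hessian of f at 0 has rank 0. Corank 2; j^3 = x^2*y has shape L^2 M (L != M), so D-series; mu = 5 gives D_5.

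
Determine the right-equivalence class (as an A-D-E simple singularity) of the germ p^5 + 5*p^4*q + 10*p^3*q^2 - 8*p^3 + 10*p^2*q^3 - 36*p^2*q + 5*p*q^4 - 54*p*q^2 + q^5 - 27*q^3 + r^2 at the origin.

E8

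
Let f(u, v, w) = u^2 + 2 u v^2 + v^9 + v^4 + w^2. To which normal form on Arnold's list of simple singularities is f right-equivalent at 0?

A_8

The Hessian of f at 0 has rank 2. Corank 1: A-series; mu = 8 gives A_8.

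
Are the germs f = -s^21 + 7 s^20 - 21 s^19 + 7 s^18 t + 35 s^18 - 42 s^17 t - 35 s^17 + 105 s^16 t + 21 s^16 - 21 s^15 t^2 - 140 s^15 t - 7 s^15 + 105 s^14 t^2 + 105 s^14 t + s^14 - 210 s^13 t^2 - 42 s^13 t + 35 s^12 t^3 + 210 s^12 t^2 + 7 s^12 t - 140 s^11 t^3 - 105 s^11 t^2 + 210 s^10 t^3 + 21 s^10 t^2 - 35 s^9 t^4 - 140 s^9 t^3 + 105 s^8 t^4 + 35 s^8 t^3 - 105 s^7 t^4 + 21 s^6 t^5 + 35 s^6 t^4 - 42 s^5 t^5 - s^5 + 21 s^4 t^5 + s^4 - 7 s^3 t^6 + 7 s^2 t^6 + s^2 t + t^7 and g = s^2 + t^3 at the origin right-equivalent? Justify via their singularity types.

No.

The Hessian of f at 0 has rank 0. Corank 2; j^3 = s^2*t has shape L^2 M (L != M), so D-series; mu = 8 gives D_8. The Hessian of g at 0 has rank 1. Corank 1: A-series; mu = 2 gives A_2. f is D_8 but g is A_2, hence not right-equivalent.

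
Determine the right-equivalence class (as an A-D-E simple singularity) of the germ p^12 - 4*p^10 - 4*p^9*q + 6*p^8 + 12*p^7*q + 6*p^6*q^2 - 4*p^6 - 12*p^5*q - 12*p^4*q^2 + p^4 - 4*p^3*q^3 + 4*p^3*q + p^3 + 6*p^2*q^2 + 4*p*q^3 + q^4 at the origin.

E_{6}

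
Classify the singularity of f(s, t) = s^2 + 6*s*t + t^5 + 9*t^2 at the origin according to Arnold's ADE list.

A4

The Hessian of f at 0 is [[2, 6], [6, 18]] with rank 1, so corank 1. A Groebner basis of the Jacobian ideal J(f) in C{s,t} is {t^4, s + 3*t}; counting standard monomials gives mu = 4. Corank 1: A-series; mu = 4 gives A_4.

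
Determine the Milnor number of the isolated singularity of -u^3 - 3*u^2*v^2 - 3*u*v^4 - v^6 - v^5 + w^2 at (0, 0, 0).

8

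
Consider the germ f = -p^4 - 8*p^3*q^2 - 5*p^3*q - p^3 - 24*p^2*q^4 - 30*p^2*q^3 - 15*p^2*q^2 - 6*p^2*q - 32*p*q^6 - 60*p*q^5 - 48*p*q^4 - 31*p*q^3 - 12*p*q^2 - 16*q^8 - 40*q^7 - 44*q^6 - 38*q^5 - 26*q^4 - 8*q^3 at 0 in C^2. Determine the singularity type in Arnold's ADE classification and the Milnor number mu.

The Hessian of f at 0 is [[0, 0], [0, 0]] with rank 0, so corank 2. A Groebner basis of the Jacobian ideal J(f) in C{p,q} is {-p^2 - 4*p*q + q^4 + q^3/3 - 4*q^2, p^3 + 18*p^2 + 72*p*q + 2*q^3 + 72*q^2, p^2*q - 17*p^2/3 - 68*p*q/3 - 19*q^3/9 - 68*q^2/3, 4*p^2/3 + p*q^2 + 16*p*q/3 + 14*q^3/9 + 16*q^2/3}; counting standard monomials gives mu = 7. Corank 2; j^3 = -(p + 2*q)^3 is a perfect cube, so E-series; the 4-jet and mu = 7 give E_7.

Type E_{7}, Milnor number mu = 7.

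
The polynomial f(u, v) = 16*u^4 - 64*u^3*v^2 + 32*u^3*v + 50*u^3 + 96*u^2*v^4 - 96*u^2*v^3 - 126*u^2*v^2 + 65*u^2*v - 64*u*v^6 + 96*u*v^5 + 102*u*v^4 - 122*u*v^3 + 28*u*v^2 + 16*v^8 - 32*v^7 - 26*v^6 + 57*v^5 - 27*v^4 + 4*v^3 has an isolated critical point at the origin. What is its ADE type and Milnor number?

Type D_{5}, Milnor number mu = 5.

The Hessian of f at 0 has rank 0. Corank 2; j^3 = (2*u + v)*(5*u + 2*v)^2 has shape L^2 M (L != M), so D-series; mu = 5 gives D_5.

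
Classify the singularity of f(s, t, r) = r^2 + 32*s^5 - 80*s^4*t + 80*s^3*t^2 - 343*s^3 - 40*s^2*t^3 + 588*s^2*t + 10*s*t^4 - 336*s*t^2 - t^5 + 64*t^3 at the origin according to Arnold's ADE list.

E_8

The Hessian of f at 0 has rank 1. Corank 2; j^3 = -(7*s - 4*t)^3 is a perfect cube, so E-series; the 5-jet and mu = 8 give E_8.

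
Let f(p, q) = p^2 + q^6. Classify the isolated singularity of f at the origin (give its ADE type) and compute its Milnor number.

Type A_5, Milnor number mu = 5.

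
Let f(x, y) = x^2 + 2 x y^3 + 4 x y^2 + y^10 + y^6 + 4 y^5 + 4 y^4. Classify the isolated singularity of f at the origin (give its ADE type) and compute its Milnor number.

Type A9, Milnor number mu = 9.

The Hessian of f at 0 is [[2, 0], [0, 0]] with rank 1, so corank 1. A Groebner basis of the Jacobian ideal J(f) in C{x,y} is {x^4 + 8*x^3/3 + 32*x^2*y - 320*x^2/3 - 896*x*y^2/3 + 512*x*y/3 - 1024*x/3 - 2048*y^2/3, x^3*y - 2*x^3 - 16*x^2*y + 48*x^2 + 128*x*y^2 - 64*x*y + 128*x + 256*y^2, x^3/6 + x^2*y^2 - 2*x^2*y + 16*x^2/3 + 40*x*y^2/3 - 16*x*y/3 + 32*x/3 + 64*y^2/3, x + y^3 + 2*y^2}; counting standard monomials gives mu = 9. Corank 1: A-series; mu = 9 gives A_9.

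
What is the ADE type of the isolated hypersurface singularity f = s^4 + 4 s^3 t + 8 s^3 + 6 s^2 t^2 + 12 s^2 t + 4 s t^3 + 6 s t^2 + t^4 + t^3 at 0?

E_{6}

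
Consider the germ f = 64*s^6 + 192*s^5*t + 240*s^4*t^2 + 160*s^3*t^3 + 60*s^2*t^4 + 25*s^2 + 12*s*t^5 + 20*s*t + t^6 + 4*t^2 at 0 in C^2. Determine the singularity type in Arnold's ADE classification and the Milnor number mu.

Type A5, Milnor number mu = 5.

The Hessian of f at 0 has rank 1. Corank 1: A-series; mu = 5 gives A_5.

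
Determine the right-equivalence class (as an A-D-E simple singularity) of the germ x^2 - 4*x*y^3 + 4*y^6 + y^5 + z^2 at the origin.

The Hessian of f at 0 is [[2, 0, 0], [0, 0, 0], [0, 0, 2]] with rank 2, so corank 1. A Groebner basis of the Jacobian ideal J(f) in C{x,y,z} is {-x/2 + y^3, x^2, x*y, z}; counting standard monomials gives mu = 4. Corank 1: A-series; mu = 4 gives A_4.

A_4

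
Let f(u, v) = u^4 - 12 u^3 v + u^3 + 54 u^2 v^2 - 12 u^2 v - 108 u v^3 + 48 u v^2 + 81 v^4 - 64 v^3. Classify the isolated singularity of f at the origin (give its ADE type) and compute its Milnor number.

Type E6, Milnor number mu = 6.

The Hessian of f at 0 is [[0, 0], [0, 0]] with rank 0, so corank 2. A Groebner basis of the Jacobian ideal J(f) in C{u,v} is {v^4, u*v^2 - 11*v^3/3, u^2 - 8*u*v + 16*v^2}; counting standard monomials gives mu = 6. Corank 2; j^3 = (u - 4*v)^3 is a perfect cube, so E-series; the 4-jet and mu = 6 give E_6.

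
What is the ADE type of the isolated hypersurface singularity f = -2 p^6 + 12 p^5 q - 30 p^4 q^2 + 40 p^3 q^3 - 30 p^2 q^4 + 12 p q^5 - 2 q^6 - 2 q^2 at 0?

The Hessian of f at 0 has rank 1. Corank 1: A-series; mu = 5 gives A_5.

A5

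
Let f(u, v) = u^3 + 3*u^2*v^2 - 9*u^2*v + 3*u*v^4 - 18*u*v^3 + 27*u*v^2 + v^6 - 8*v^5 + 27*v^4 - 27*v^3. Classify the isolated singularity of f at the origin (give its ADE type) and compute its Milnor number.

Type E8, Milnor number mu = 8.

The Hessian of f at 0 has rank 0. Corank 2; j^3 = (u - 3*v)^3 is a perfect cube, so E-series; the 5-jet and mu = 8 give E_8.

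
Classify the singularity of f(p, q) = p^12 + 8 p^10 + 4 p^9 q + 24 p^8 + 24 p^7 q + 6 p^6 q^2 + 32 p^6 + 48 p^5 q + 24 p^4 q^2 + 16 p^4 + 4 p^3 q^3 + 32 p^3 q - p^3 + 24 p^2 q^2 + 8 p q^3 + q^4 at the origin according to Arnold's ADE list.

The Hessian of f at 0 is [[0, 0], [0, 0]] with rank 0, so corank 2. A Groebner basis of the Jacobian ideal J(f) in C{p,q} is {q^4, p*q^2 + q^3/6, p^2}; counting standard monomials gives mu = 6. Corank 2; j^3 = -p^3 is a perfect cube, so E-series; the 4-jet and mu = 6 give E_6.

E_6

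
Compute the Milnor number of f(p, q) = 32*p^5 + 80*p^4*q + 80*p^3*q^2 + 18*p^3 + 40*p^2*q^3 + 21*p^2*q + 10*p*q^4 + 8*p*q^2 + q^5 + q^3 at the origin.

6

The Hessian of f at 0 is [[0, 0], [0, 0]] with rank 0, so corank 2. A Groebner basis of the Jacobian ideal J(f) in C{p,q} is {-243*p*q/10 + q^4 - 81*q^2/10, p*q^2 + q^3/3, p^2 + 5*p*q/6 + q^2/6}; counting standard monomials gives mu = 6. Corank 2; j^3 = (2*p + q)*(3*p + q)^2 has shape L^2 M (L != M), so D-series; mu = 6 gives D_6.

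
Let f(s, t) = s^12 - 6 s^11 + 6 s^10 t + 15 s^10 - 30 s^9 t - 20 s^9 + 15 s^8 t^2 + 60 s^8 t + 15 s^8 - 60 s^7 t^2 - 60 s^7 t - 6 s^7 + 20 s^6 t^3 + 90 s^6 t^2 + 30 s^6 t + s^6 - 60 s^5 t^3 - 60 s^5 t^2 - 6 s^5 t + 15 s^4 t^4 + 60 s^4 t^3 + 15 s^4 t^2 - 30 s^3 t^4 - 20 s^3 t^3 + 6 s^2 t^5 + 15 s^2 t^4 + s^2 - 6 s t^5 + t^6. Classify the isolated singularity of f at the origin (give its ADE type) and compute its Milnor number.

Type A_{5}, Milnor number mu = 5.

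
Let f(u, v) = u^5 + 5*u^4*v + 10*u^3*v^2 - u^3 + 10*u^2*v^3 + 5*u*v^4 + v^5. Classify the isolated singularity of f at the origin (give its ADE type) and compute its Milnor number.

Type E_{8}, Milnor number mu = 8.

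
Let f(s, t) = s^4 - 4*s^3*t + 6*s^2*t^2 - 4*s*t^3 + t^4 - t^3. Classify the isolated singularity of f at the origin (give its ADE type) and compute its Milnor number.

Type E_6, Milnor number mu = 6.

The Hessian of f at 0 has rank 0. Corank 2; j^3 = -t^3 is a perfect cube, so E-series; the 4-jet and mu = 6 give E_6.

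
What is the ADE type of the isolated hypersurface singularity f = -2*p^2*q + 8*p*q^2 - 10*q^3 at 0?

The Hessian of f at 0 has rank 0. Corank 2; j^3 = -2*q*(p^2 - 4*p*q + 5*q^2) splits into three distinct lines over C (the quadratic factor has nonzero discriminant), so D_4.

D_{4}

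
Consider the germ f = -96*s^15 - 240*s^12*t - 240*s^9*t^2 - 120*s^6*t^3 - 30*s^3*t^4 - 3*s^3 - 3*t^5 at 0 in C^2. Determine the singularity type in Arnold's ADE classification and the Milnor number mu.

Type E_{8}, Milnor number mu = 8.

The Hessian of f at 0 has rank 0. Corank 2; j^3 = -3*s^3 is a perfect cube, so E-series; the 5-jet and mu = 8 give E_8.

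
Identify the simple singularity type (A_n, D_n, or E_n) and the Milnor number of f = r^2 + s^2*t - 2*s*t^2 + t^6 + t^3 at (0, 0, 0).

Type D_7, Milnor number mu = 7.

The Hessian of f at 0 has rank 1. Corank 2; j^3 = t*(s - t)^2 has shape L^2 M (L != M), so D-series; mu = 7 gives D_7.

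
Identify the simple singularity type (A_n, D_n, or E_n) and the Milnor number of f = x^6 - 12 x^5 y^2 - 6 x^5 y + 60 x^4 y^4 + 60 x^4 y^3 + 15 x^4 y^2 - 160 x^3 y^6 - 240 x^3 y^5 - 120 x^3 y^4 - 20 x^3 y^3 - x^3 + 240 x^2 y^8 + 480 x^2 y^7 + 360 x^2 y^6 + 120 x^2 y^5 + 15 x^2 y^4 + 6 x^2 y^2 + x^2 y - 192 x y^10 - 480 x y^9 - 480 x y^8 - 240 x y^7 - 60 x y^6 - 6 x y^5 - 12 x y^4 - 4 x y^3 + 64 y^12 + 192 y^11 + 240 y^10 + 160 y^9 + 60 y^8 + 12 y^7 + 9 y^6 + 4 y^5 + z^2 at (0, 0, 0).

The Hessian of f at 0 has rank 1. Corank 2; j^3 = -x^2*(x - y) has shape L^2 M (L != M), so D-series; mu = 7 gives D_7.

Type D_{7}, Milnor number mu = 7.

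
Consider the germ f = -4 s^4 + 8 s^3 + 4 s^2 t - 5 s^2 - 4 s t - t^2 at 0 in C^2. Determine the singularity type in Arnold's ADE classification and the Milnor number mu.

Type A_1, Milnor number mu = 1.

The Hessian of f at 0 has rank 2. Corank 0: nondegenerate Morse point, so A_1.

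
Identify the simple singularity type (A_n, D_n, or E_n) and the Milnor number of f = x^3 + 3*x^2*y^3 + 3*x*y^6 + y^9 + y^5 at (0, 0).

Type E8, Milnor number mu = 8.

The Hessian of f at 0 is [[0, 0], [0, 0]] with rank 0, so corank 2. A Groebner basis of the Jacobian ideal J(f) in C{x,y} is {x^2/2 + x*y^3, y^4, x^3, x^2*y}; counting standard monomials gives mu = 8. Corank 2; j^3 = x^3 is a perfect cube, so E-series; the 5-jet and mu = 8 give E_8.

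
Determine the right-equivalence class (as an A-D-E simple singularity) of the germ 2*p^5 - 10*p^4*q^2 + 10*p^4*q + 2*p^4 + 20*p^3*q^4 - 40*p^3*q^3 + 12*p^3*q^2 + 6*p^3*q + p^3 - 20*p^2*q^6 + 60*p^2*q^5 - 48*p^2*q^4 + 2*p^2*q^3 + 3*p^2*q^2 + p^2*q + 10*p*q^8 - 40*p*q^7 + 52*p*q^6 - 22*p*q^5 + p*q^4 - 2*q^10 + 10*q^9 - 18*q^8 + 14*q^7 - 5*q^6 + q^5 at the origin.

D_{6}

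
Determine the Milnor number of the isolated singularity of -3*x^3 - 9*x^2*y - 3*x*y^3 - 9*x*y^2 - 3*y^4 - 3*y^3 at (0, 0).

The Hessian of f at 0 is [[0, 0], [0, 0]] with rank 0, so corank 2. A Groebner basis of the Jacobian ideal J(f) in C{x,y} is {x^3 + 3*x^2*y + 6*x^2 + 12*x*y + 6*y^2, -3*x^2 + x*y^2 - 6*x*y - 3*y^2, 3*x^2 + 6*x*y + y^3 + 3*y^2}; counting standard monomials gives mu = 7. Corank 2; j^3 = -3*(x + y)^3 is a perfect cube, so E-series; the 4-jet and mu = 7 give E_7.

7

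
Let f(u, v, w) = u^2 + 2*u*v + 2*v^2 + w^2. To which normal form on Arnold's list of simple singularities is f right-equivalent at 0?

A_{1}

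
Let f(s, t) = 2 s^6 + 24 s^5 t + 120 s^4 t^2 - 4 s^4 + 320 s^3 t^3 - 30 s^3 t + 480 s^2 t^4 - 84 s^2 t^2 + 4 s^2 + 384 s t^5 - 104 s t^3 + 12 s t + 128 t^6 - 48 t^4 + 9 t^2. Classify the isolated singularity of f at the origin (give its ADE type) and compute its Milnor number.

Type A5, Milnor number mu = 5.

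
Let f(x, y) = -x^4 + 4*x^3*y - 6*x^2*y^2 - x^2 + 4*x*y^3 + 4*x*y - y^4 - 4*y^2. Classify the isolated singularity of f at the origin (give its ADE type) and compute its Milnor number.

Type A_{3}, Milnor number mu = 3.

The Hessian of f at 0 has rank 1. Corank 1: A-series; mu = 3 gives A_3.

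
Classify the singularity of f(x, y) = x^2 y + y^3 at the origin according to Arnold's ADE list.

The Hessian of f at 0 is [[0, 0], [0, 0]] with rank 0, so corank 2. A Groebner basis of the Jacobian ideal J(f) in C{x,y} is {y^3, x^2 + 3*y^2, x*y}; counting standard monomials gives mu = 4. Corank 2; j^3 = y*(x^2 + y^2) splits into three distinct lines over C (the quadratic factor has nonzero discriminant), so D_4.

D4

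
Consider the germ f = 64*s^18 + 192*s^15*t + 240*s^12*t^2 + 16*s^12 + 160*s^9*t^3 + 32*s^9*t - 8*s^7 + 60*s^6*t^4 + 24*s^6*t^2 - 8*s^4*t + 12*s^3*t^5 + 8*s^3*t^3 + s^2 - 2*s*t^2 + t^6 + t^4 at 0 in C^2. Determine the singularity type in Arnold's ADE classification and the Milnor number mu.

Type A_{5}, Milnor number mu = 5.

The Hessian of f at 0 is [[2, 0], [0, 0]] with rank 1, so corank 1. A Groebner basis of the Jacobian ideal J(f) in C{s,t} is {s^3, s^2*t, -s + t^2}; counting standard monomials gives mu = 5. Corank 1: A-series; mu = 5 gives A_5.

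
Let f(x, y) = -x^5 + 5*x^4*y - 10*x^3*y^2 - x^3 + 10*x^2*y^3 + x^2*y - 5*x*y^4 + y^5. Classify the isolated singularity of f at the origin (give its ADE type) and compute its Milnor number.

Type D6, Milnor number mu = 6.

The Hessian of f at 0 has rank 0. Corank 2; j^3 = -x^2*(x - y) has shape L^2 M (L != M), so D-series; mu = 6 gives D_6.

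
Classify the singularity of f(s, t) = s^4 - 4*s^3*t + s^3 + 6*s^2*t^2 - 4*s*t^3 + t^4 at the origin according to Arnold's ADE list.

E_{6}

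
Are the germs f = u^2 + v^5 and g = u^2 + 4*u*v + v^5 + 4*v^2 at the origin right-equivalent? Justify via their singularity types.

The Hessian of f at 0 is [[2, 0], [0, 0]] with rank 1, so corank 1. A Groebner basis of the Jacobian ideal J(f) in C{u,v} is {v^4, u}; counting standard monomials gives mu = 4. Corank 1: A-series; mu = 4 gives A_4. The Hessian of g at 0 is [[2, 4], [4, 8]] with rank 1, so corank 1. A Groebner basis of the Jacobian ideal J(g) in C{u,v} is {v^4, u + 2*v}; counting standard monomials gives mu = 4. Corank 1: A-series; mu = 4 gives A_4. Both have type A_4, hence right-equivalent.

Yes.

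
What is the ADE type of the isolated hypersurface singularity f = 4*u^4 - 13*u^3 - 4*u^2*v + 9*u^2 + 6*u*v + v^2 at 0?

A_2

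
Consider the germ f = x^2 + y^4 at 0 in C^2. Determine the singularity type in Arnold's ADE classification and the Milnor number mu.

Type A_3, Milnor number mu = 3.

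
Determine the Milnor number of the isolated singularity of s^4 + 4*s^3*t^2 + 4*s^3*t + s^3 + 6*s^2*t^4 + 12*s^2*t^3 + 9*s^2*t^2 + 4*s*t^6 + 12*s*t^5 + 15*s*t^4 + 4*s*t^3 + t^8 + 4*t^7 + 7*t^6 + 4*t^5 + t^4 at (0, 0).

6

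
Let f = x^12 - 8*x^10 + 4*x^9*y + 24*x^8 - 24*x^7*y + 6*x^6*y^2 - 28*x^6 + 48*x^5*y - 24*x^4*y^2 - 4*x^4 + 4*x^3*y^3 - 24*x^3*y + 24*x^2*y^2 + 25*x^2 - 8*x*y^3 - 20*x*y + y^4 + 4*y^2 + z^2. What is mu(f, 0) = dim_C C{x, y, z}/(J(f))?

The Hessian of f at 0 has rank 2. Corank 1: A-series; mu = 3 gives A_3.

3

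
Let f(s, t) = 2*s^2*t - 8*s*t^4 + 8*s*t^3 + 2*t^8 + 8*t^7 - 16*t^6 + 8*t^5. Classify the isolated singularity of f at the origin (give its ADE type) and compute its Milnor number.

The Hessian of f at 0 is [[0, 0], [0, 0]] with rank 0, so corank 2. A Groebner basis of the Jacobian ideal J(f) in C{s,t} is {s^2*t^2 - s^2 - 4*s*t^2 - 2*s*t - 4*t^3, s^2*t/3 + s^2/6 + s*t^3 + s*t^2 + 2*s*t/3 + 4*t^3/3, -s*t/2 + t^4 - t^3, s^3 + 2*s^2*t/3 + 10*s^2/3 + 12*s*t^2 + 16*s*t/3 + 32*t^3/3}; counting standard monomials gives mu = 9. Corank 2; j^3 = 2*s^2*t has shape L^2 M (L != M), so D-series; mu = 9 gives D_9.

Type D9, Milnor number mu = 9.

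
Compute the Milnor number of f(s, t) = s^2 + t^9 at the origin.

8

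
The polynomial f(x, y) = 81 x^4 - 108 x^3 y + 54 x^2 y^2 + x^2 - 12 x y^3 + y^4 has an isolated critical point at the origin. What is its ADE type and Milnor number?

The Hessian of f at 0 has rank 1. Corank 1: A-series; mu = 3 gives A_3.

Type A3, Milnor number mu = 3.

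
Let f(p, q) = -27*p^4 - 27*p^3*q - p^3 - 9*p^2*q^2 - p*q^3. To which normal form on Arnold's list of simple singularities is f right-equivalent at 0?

E7

The Hessian of f at 0 has rank 0. Corank 2; j^3 = -p^3 is a perfect cube, so E-series; the 4-jet and mu = 7 give E_7.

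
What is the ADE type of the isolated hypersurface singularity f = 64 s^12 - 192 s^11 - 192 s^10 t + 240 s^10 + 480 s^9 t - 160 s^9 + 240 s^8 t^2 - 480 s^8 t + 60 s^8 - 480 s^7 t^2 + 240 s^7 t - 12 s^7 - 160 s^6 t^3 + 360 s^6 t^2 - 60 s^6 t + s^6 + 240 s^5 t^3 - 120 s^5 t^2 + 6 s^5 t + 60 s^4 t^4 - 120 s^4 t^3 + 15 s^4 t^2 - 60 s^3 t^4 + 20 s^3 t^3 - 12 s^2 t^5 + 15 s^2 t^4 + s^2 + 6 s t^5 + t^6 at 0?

The Hessian of f at 0 has rank 1. Corank 1: A-series; mu = 5 gives A_5.

A_{5}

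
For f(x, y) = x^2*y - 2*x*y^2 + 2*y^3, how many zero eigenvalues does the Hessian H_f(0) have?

2

Hessian at 0 has rank 0.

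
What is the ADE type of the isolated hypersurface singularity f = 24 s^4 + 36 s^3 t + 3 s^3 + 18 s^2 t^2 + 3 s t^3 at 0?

E_7

The Hessian of f at 0 has rank 0. Corank 2; j^3 = 3*s^3 is a perfect cube, so E-series; the 4-jet and mu = 7 give E_7.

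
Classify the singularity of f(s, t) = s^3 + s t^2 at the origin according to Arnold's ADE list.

D_4

The Hessian of f at 0 is [[0, 0], [0, 0]] with rank 0, so corank 2. A Groebner basis of the Jacobian ideal J(f) in C{s,t} is {t^3, s^2 + t^2/3, s*t}; counting standard monomials gives mu = 4. Corank 2; j^3 = s*(s^2 + t^2) splits into three distinct lines over C (the quadratic factor has nonzero discriminant), so D_4.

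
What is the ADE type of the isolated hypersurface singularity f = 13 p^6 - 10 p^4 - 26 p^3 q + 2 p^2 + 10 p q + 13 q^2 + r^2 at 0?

A1

The Hessian of f at 0 has rank 3. Corank 0: nondegenerate Morse point, so A_1.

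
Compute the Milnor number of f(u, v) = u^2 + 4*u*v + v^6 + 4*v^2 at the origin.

5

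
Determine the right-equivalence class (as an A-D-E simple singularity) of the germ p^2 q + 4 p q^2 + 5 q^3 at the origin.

The Hessian of f at 0 has rank 0. Corank 2; j^3 = q*(p^2 + 4*p*q + 5*q^2) splits into three distinct lines over C (the quadratic factor has nonzero discriminant), so D_4.

D_4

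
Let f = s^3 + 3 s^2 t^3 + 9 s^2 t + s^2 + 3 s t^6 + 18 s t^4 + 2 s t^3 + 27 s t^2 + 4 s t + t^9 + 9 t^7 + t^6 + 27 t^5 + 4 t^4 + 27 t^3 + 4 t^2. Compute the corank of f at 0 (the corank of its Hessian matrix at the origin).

The Hessian at 0 is [[2, 4], [4, 8]] of rank 1; hence corank 1.

1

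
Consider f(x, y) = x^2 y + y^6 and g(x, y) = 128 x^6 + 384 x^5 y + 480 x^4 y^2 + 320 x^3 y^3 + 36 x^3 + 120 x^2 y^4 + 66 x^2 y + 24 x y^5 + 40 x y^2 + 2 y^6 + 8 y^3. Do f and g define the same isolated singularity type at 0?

Yes.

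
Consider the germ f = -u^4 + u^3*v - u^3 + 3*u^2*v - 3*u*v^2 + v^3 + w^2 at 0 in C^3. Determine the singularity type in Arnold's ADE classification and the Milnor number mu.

The Hessian of f at 0 is [[0, 0, 0], [0, 0, 0], [0, 0, 2]] with rank 1, so corank 2. A Groebner basis of the Jacobian ideal J(f) in C{u,v,w} is {3*u^2 - 6*u*v + v^4 + v^3 + 3*v^2, u^3 + 3*u^2 - 6*u*v + 3*v^2, u^2*v + 3*u^2 - 6*u*v + 3*v^2, 2*u^2 + u*v^2 - 4*u*v - v^3/3 + 2*v^2, w}; counting standard monomials gives mu = 7. Corank 2; j^3 = -(u - v)^3 is a perfect cube, so E-series; the 4-jet and mu = 7 give E_7.

Type E_7, Milnor number mu = 7.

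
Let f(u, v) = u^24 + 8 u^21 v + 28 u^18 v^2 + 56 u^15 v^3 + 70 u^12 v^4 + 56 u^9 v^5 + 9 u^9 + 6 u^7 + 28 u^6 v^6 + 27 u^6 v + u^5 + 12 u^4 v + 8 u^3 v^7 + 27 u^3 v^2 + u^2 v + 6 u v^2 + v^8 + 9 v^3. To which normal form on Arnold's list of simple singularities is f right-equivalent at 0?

The Hessian of f at 0 has rank 0. Corank 2; j^3 = v*(u + 3*v)^2 has shape L^2 M (L != M), so D-series; mu = 9 gives D_9.

D_{9}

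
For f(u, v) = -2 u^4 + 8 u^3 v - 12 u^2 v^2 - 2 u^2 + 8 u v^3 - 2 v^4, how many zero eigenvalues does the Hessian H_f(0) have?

Hessian at 0 has rank 1.

1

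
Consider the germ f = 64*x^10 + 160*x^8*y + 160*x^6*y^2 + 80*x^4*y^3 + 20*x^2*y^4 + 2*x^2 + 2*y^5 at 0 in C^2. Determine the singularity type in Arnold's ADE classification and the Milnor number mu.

The Hessian of f at 0 is [[4, 0], [0, 0]] with rank 1, so corank 1. A Groebner basis of the Jacobian ideal J(f) in C{x,y} is {y^4, x}; counting standard monomials gives mu = 4. Corank 1: A-series; mu = 4 gives A_4.

Type A_{4}, Milnor number mu = 4.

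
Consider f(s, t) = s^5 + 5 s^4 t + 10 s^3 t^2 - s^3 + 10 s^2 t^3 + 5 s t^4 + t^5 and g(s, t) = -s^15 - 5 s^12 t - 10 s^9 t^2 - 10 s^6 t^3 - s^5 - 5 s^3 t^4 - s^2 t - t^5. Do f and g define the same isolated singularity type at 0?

No.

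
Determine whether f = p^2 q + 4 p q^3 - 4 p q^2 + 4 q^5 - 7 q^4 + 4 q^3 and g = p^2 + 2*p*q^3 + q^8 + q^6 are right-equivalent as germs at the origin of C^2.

The Hessian of f at 0 has rank 0. Corank 2; j^3 = q*(p - 2*q)^2 has shape L^2 M (L != M), so D-series; mu = 5 gives D_5. The Hessian of g at 0 has rank 1. Corank 1: A-series; mu = 7 gives A_7. f is D_5 but g is A_7, hence not right-equivalent.

No.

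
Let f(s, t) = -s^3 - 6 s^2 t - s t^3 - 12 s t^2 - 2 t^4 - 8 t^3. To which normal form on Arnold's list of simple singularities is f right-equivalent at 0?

The Hessian of f at 0 has rank 0. Corank 2; j^3 = -(s + 2*t)^3 is a perfect cube, so E-series; the 4-jet and mu = 7 give E_7.

E_7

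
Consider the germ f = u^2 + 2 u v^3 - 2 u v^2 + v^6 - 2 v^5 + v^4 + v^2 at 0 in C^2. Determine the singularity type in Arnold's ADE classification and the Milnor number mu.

The Hessian of f at 0 is [[2, 0], [0, 2]] with rank 2, so corank 0. A Groebner basis of the Jacobian ideal J(f) in C{u,v} is {u, v}; counting standard monomials gives mu = 1. Corank 0: nondegenerate Morse point, so A_1.

Type A_{1}, Milnor number mu = 1.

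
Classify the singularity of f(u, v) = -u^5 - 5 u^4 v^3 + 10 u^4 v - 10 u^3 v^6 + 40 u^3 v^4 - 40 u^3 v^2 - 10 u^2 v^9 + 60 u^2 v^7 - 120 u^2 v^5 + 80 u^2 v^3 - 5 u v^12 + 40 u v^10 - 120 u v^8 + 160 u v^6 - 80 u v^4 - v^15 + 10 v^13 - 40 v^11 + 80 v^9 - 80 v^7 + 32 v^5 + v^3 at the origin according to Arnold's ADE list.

The Hessian of f at 0 has rank 0. Corank 2; j^3 = v^3 is a perfect cube, so E-series; the 5-jet and mu = 8 give E_8.

E_{8}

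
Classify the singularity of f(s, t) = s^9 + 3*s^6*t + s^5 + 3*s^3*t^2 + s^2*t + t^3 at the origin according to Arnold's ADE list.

D4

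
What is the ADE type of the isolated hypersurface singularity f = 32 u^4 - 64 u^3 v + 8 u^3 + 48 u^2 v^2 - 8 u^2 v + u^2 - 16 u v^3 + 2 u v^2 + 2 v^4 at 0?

The Hessian of f at 0 is [[2, 0], [0, 0]] with rank 1, so corank 1. A Groebner basis of the Jacobian ideal J(f) in C{u,v} is {u^2, u*v, u + v^2}; counting standard monomials gives mu = 3. Corank 1: A-series; mu = 3 gives A_3.

A_3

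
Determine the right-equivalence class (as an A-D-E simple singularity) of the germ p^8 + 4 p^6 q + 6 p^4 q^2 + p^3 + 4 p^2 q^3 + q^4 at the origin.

E_{6}

The Hessian of f at 0 has rank 0. Corank 2; j^3 = p^3 is a perfect cube, so E-series; the 4-jet and mu = 6 give E_6.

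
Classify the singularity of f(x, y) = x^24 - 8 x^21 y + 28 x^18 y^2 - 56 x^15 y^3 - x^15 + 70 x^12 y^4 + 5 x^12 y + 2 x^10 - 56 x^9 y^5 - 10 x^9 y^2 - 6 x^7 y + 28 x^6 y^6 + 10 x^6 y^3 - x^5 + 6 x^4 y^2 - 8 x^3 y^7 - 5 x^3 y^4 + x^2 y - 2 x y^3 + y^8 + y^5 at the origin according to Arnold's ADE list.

D_{9}

The Hessian of f at 0 is [[0, 0], [0, 0]] with rank 0, so corank 2. A Groebner basis of the Jacobian ideal J(f) in C{x,y} is {x^4, x^3*y + x^2/8 - x*y^2/8, -x^3 + x^2*y^2, -x*y + y^3}; counting standard monomials gives mu = 9. Corank 2; j^3 = x^2*y has shape L^2 M (L != M), so D-series; mu = 9 gives D_9.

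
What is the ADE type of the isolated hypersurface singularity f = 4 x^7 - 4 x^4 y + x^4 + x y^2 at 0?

D5

The Hessian of f at 0 is [[0, 0], [0, 0]] with rank 0, so corank 2. A Groebner basis of the Jacobian ideal J(f) in C{x,y} is {x^3 + y^2/4, y^3, x*y}; counting standard monomials gives mu = 5. Corank 2; j^3 = x*y^2 has shape L^2 M (L != M), so D-series; mu = 5 gives D_5.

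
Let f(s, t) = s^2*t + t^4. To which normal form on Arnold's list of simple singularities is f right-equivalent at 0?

D_5

The Hessian of f at 0 has rank 0. Corank 2; j^3 = s^2*t has shape L^2 M (L != M), so D-series; mu = 5 gives D_5.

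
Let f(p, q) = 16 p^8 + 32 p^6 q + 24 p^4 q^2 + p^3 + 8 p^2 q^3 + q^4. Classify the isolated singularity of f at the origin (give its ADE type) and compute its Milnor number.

Type E_{6}, Milnor number mu = 6.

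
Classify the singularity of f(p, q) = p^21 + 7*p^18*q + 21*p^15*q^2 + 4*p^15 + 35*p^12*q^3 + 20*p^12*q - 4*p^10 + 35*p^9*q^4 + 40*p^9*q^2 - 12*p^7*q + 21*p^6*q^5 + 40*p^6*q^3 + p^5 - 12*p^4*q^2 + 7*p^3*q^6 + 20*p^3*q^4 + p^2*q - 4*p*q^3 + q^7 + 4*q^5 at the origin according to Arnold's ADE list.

D_8

The Hessian of f at 0 has rank 0. Corank 2; j^3 = p^2*q has shape L^2 M (L != M), so D-series; mu = 8 gives D_8.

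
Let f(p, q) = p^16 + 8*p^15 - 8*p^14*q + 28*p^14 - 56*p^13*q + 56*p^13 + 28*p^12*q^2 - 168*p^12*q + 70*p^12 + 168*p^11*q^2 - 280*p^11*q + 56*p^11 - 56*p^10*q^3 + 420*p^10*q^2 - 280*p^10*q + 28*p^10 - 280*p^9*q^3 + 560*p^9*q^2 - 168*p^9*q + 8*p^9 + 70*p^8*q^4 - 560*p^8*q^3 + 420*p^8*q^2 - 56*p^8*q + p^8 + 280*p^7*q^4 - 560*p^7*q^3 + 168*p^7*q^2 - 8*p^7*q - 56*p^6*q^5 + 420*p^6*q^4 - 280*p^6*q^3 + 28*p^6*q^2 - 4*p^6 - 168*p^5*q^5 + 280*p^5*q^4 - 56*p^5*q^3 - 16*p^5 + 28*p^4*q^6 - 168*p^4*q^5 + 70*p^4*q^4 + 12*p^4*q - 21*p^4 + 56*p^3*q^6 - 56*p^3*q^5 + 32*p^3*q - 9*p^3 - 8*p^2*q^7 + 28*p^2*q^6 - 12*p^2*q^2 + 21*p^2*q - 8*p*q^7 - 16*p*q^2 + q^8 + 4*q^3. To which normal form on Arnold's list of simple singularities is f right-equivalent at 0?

D_{9}

The Hessian of f at 0 has rank 0. Corank 2; j^3 = -(p - q)*(3*p - 2*q)^2 has shape L^2 M (L != M), so D-series; mu = 9 gives D_9.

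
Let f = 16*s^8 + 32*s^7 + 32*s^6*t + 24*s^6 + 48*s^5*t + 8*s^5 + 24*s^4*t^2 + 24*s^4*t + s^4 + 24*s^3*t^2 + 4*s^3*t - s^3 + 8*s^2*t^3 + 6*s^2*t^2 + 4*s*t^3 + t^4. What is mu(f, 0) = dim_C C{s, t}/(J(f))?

6

The Hessian of f at 0 has rank 0. Corank 2; j^3 = -s^3 is a perfect cube, so E-series; the 4-jet and mu = 6 give E_6.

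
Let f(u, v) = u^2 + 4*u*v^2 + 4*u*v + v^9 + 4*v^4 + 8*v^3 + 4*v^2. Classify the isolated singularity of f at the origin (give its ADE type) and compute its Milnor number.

Type A8, Milnor number mu = 8.

The Hessian of f at 0 has rank 1. Corank 1: A-series; mu = 8 gives A_8.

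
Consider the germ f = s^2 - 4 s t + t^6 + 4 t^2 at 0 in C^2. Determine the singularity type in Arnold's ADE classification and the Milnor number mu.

Type A5, Milnor number mu = 5.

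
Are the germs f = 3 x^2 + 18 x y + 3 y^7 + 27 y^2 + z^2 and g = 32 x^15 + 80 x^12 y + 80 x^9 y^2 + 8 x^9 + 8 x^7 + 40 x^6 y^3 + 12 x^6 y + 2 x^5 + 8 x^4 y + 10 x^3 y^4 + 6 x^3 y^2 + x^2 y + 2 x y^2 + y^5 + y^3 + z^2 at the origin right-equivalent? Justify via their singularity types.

No.

The Hessian of f at 0 is [[6, 18, 0], [18, 54, 0], [0, 0, 2]] with rank 2, so corank 1. A Groebner basis of the Jacobian ideal J(f) in C{x,y,z} is {y^6, x + 3*y, z}; counting standard monomials gives mu = 6. Corank 1: A-series; mu = 6 gives A_6. The Hessian of g at 0 is [[0, 0, 0], [0, 0, 0], [0, 0, 2]] with rank 1, so corank 2. A Groebner basis of the Jacobian ideal J(g) in C{x,y,z} is {-x*y/2 + y^4 - y^2/2, x*y^2 + y^3, x^2 + 9*x*y/2 + 7*y^2/2, z}; counting standard monomials gives mu = 6. Corank 2; j^3 = y*(x + y)^2 has shape L^2 M (L != M), so D-series; mu = 6 gives D_6. f is A_6 but g is D_6, hence not right-equivalent.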